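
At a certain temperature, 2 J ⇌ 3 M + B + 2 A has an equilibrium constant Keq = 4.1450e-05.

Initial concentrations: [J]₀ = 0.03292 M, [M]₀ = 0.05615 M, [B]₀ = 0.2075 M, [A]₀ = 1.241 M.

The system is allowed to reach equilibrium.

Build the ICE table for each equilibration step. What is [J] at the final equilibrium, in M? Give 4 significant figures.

[J]_eq = 0.06467 M

Q₀ = 0.0522 vs Keq = 4.1450e-05 ⇒ Q>K, reverse
Step 1:
                   J          M          B          A
  init       0.03292    0.05615     0.2075      1.241
  Δ          0.03175   -0.04763   -0.01588   -0.03175
  eq         0.06467   0.008521     0.1916      1.209
  solve Keq expr → x = -0.01588; check Q = 4.1450e-05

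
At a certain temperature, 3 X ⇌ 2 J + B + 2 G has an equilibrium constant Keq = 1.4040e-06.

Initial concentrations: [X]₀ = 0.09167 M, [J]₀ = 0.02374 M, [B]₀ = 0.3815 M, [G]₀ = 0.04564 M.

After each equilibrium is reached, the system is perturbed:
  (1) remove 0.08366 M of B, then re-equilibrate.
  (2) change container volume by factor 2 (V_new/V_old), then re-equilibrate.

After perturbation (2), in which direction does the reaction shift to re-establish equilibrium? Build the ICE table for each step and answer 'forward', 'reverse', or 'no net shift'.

Q₀ = 5.8139e-04 vs Keq = 1.4040e-06 ⇒ Q>K, reverse
Step 1:
                    X           J           B           G
  Initial     0.09167     0.02374      0.3815     0.04564
  Change      0.03066    -0.02044    -0.01022    -0.02044
  Equil        0.1223    0.003301      0.3713      0.0252
  solve Keq expr → x = -0.01022; check Q = 1.4040e-06
Then remove 0.08366 M of B.
Step 2:
                    X           J           B           G
  Initial      0.1223    0.003301      0.2876      0.0252
  Change  -5.5370e-04  3.6913e-04  1.8457e-04  3.6913e-04
  Equil        0.1218    0.003671      0.2878     0.02557
  solve Keq expr → x = 1.8457e-04; check Q = 1.4040e-06
Then change container volume by factor 2 (V_new/V_old).
Step 3:
                    X           J           B           G
  Initial     0.06089    0.001835      0.1439     0.01279
  Change    -0.001984    0.001323  6.6132e-04    0.001323
  Equil        0.0589    0.003158      0.1446     0.01411
  solve Keq expr → x = 6.6132e-04; check Q = 1.4040e-06

Direction: forward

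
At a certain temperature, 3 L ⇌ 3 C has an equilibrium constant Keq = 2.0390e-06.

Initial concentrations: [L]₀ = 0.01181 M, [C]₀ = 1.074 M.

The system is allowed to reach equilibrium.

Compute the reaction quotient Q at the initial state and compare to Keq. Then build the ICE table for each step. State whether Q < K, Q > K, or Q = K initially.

Q₀ = 7.5208e+05; Q > K (proceeds reverse)

Q₀ = 7.5208e+05 vs Keq = 2.0390e-06 ⇒ Q>K, reverse
Step 1:
                  L         C
  Initial   0.01181     1.074
  Change       1.06     -1.06
  Equil       1.072    0.0136
  solve Keq expr → x = -0.3535; check Q = 2.0390e-06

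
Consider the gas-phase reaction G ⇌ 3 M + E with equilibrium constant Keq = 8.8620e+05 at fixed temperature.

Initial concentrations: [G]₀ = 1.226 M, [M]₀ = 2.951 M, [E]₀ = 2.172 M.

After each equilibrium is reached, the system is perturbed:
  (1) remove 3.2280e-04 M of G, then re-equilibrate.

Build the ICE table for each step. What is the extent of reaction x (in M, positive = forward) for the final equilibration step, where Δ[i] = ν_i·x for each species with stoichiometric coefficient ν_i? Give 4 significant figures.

x = -3.2221e-04 M

Q₀ = 45.53 vs Keq = 8.8620e+05 ⇒ Q<K, forward
Step 1:
                  G         M         E
  init        1.226     2.951     2.172
  Δ          -1.225     3.675     1.225
  eq       0.001115     6.626     3.397
  solve Keq expr → x = 1.225; check Q = 8.8620e+05
Then remove 3.2280e-04 M of G.
Step 2:
                  G         M         E
  init    7.9210e-04     6.626     3.397
  Δ       3.2221e-04 -9.6662e-04 -3.2221e-04
  eq       0.001114     6.625     3.397
  solve Keq expr → x = -3.2221e-04; check Q = 8.8620e+05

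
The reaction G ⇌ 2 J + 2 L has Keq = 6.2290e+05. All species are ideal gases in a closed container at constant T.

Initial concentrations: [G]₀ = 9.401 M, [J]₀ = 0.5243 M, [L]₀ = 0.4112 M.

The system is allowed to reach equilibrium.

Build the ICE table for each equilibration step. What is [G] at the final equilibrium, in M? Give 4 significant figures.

[G]_eq = 0.2033 M

Q₀ = 0.004944 vs Keq = 6.2290e+05 ⇒ Q<K, forward
Step 1:
                    G           J           L
  Initial       9.401      0.5243      0.4112
  Change       -9.198        18.4        18.4
  Equil        0.2033       18.92       18.81
  solve Keq expr → x = 9.198; check Q = 6.2290e+05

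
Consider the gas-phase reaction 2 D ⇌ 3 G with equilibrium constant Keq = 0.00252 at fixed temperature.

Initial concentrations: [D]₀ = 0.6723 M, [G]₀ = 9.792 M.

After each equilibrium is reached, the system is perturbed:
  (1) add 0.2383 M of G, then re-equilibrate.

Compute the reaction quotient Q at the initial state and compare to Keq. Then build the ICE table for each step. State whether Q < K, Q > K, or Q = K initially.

Q₀ = 2077; Q > K (proceeds reverse)

Q₀ = 2077 vs Keq = 0.00252 ⇒ Q>K, reverse
Step 1:
                    D           G
  Initial      0.6723       9.792
  Change          6.2        -9.3
  Equil         6.872      0.4919
  solve Keq expr → x = -3.1; check Q = 0.00252
Then add 0.2383 M of G.
Step 2:
                    D           G
  Initial       6.872      0.7302
  Change        0.154      -0.231
  Equil         7.026      0.4992
  solve Keq expr → x = -0.07699; check Q = 0.00252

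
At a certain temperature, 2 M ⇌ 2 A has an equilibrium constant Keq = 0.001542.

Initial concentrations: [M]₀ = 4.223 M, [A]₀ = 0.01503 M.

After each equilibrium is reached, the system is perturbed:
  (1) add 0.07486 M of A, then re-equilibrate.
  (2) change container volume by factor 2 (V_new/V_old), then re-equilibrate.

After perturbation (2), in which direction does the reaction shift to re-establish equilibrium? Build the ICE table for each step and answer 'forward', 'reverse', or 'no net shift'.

Direction: no net shift

Q₀ = 1.2667e-05 vs Keq = 0.001542 ⇒ Q<K, forward
Step 1:
                    M           A
  Initial       4.223     0.01503
  Change      -0.1451      0.1451
  Equil         4.078      0.1601
  solve Keq expr → x = 0.07255; check Q = 0.001542
Then add 0.07486 M of A.
Step 2:
                    M           A
  Initial       4.078       0.235
  Change      0.07203    -0.07203
  Equil          4.15       0.163
  solve Keq expr → x = -0.03602; check Q = 0.001542
Then change container volume by factor 2 (V_new/V_old).
Step 3:
                    M           A
  Initial       2.075     0.08148
  Change            0           0
  Equil         2.075     0.08148
  solve Keq expr → x = 0; check Q = 0.001542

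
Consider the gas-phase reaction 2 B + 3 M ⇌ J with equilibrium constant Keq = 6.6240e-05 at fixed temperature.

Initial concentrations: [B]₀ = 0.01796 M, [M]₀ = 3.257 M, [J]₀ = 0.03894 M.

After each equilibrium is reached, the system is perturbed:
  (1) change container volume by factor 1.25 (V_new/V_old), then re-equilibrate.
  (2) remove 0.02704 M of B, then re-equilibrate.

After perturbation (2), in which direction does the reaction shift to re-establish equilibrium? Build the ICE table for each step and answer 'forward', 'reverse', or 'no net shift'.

Q₀ = 3.494 vs Keq = 6.6240e-05 ⇒ Q>K, reverse
Step 1:
                    B           M           J
  I           0.01796       3.257     0.03894
  C           0.07783      0.1167    -0.03892
  E           0.09579       3.374  2.3342e-05
  solve Keq expr → x = -0.03892; check Q = 6.6240e-05
Then change container volume by factor 1.25 (V_new/V_old).
Step 2:
                    B           M           J
  I           0.07663       2.699  1.8673e-05
  C        2.2040e-05  3.3060e-05 -1.1020e-05
  E           0.07666       2.699  7.6532e-06
  solve Keq expr → x = -1.1020e-05; check Q = 6.6240e-05
Then remove 0.02704 M of B.
Step 3:
                    B           M           J
  I           0.04962       2.699  7.6532e-06
  C        8.8915e-06  1.3337e-05 -4.4458e-06
  E           0.04963       2.699  3.2075e-06
  solve Keq expr → x = -4.4458e-06; check Q = 6.6240e-05

Direction: reverse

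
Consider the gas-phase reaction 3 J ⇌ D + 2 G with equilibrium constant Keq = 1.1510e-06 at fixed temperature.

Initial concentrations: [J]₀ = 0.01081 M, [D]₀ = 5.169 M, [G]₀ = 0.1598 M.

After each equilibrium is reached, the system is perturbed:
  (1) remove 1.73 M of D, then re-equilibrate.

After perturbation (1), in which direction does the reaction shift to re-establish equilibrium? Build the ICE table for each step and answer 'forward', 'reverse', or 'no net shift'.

Direction: forward

Q₀ = 1.0449e+05 vs Keq = 1.1510e-06 ⇒ Q>K, reverse
Step 1:
                    J           D           G
  Initial     0.01081       5.169      0.1598
  Change       0.2396    -0.07987     -0.1597
  Equil        0.2504       5.089  5.9597e-05
  solve Keq expr → x = -0.07987; check Q = 1.1510e-06
Then remove 1.73 M of D.
Step 2:
                    J           D           G
  Initial      0.2504       3.359  5.9597e-05
  Change  -2.0624e-05  6.8746e-06  1.3749e-05
  Equil        0.2504       3.359  7.3346e-05
  solve Keq expr → x = 6.8746e-06; check Q = 1.1510e-06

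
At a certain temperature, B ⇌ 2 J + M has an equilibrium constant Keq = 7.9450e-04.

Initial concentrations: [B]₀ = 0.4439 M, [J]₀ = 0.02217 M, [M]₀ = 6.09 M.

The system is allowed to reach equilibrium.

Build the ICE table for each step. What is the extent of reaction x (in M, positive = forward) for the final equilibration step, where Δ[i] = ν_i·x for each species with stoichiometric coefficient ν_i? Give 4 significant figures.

x = -0.007247 M

Q₀ = 0.006743 vs Keq = 7.9450e-04 ⇒ Q>K, reverse
Step 1:
                  B         J         M
  I          0.4439   0.02217      6.09
  C        0.007247  -0.01449 -0.007247
  E          0.4511  0.007676     6.083
  solve Keq expr → x = -0.007247; check Q = 7.9450e-04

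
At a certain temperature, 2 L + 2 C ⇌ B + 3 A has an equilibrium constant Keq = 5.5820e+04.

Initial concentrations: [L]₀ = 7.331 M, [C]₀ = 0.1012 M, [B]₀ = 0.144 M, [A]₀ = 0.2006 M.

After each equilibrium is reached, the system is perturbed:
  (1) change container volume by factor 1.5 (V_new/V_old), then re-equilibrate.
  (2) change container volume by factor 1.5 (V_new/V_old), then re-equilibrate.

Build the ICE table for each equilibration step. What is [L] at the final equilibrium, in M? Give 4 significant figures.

[L]_eq = 3.213 M

Q₀ = 0.002112 vs Keq = 5.5820e+04 ⇒ Q<K, forward
Step 1:
                   L          C          B          A
  init         7.331     0.1012      0.144     0.2006
  Δ          -0.1011    -0.1011    0.05057     0.1517
  eq            7.23 5.4003e-05     0.1946     0.3523
  solve Keq expr → x = 0.05057; check Q = 5.5820e+04
Then change container volume by factor 1.5 (V_new/V_old).
Step 2:
                   L          C          B          A
  init          4.82 3.6002e-05     0.1297     0.2349
  Δ                0          0          0          0
  eq            4.82 3.6002e-05     0.1297     0.2349
  solve Keq expr → x = 0; check Q = 5.5820e+04
Then change container volume by factor 1.5 (V_new/V_old).
Step 3:
                   L          C          B          A
  init         3.213 2.4002e-05    0.08648     0.1566
  Δ                0          0          0          0
  eq           3.213 2.4002e-05    0.08648     0.1566
  solve Keq expr → x = 0; check Q = 5.5820e+04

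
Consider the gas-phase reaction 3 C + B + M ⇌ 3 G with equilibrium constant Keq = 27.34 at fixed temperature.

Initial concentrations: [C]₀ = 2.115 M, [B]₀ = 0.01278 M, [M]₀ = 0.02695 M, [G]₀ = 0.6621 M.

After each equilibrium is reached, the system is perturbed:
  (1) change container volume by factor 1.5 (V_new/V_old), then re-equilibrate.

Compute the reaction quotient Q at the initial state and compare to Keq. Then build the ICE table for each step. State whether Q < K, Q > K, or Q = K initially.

Q₀ = 89.07; Q > K (proceeds reverse)

Q₀ = 89.07 vs Keq = 27.34 ⇒ Q>K, reverse
Step 1:
                    C           B           M           G
  I             2.115     0.01278     0.02695      0.6621
  C           0.03362     0.01121     0.01121    -0.03362
  E             2.149     0.02399     0.03816      0.6285
  solve Keq expr → x = -0.01121; check Q = 27.34
Then change container volume by factor 1.5 (V_new/V_old).
Step 2:
                    C           B           M           G
  I             1.432     0.01599     0.02544       0.419
  C            0.0212    0.007067    0.007067     -0.0212
  E             1.454     0.02306     0.03251      0.3978
  solve Keq expr → x = -0.007067; check Q = 27.34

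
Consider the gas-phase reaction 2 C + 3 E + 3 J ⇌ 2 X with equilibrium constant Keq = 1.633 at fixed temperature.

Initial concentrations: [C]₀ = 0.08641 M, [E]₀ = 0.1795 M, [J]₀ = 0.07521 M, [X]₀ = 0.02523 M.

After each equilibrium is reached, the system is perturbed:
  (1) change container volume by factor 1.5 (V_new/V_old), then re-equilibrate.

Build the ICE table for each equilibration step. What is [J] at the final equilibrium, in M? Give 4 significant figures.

Q₀ = 3.4649e+04 vs Keq = 1.633 ⇒ Q>K, reverse
Step 1:
                  C         E         J         X
  I         0.08641    0.1795   0.07521   0.02523
  C         0.02469   0.03704   0.03704  -0.02469
  E          0.1111    0.2165    0.1122 5.3800e-04
  solve Keq expr → x = -0.01235; check Q = 1.633
Then change container volume by factor 1.5 (V_new/V_old).
Step 2:
                  C         E         J         X
  I         0.07407    0.1444   0.07483 3.5867e-04
  C       2.5081e-04 3.7622e-04 3.7622e-04 -2.5081e-04
  E         0.07432    0.1447   0.07521 1.0786e-04
  solve Keq expr → x = -1.2541e-04; check Q = 1.633

[J]_eq = 0.07521 M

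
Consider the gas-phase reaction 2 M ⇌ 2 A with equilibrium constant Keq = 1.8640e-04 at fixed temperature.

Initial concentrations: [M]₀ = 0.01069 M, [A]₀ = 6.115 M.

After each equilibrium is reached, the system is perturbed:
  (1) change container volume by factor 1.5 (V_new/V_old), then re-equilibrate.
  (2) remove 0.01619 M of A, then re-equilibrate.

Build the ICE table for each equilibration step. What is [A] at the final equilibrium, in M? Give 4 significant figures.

Q₀ = 3.2722e+05 vs Keq = 1.8640e-04 ⇒ Q>K, reverse
Step 1:
                   M          A
  I          0.01069      6.115
  C            6.032     -6.032
  E            6.043    0.08251
  solve Keq expr → x = -3.016; check Q = 1.8640e-04
Then change container volume by factor 1.5 (V_new/V_old).
Step 2:
                   M          A
  I            4.029      0.055
  C                0          0
  E            4.029      0.055
  solve Keq expr → x = 0; check Q = 1.8640e-04
Then remove 0.01619 M of A.
Step 3:
                   M          A
  I            4.029    0.03881
  C         -0.01597    0.01597
  E            4.013    0.05479
  solve Keq expr → x = 0.007986; check Q = 1.8640e-04

[A]_eq = 0.05479 M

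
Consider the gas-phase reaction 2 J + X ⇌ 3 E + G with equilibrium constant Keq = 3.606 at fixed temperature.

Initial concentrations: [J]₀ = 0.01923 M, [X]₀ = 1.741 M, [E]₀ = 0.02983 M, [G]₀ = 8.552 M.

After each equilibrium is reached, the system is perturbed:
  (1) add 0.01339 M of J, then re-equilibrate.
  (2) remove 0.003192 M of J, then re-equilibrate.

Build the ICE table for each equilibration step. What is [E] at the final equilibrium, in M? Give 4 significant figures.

[E]_eq = 0.05272 M

Q₀ = 0.3526 vs Keq = 3.606 ⇒ Q<K, forward
Step 1:
                    J           X           E           G
  Initial     0.01923       1.741     0.02983       8.552
  Change    -0.008798   -0.004399      0.0132    0.004399
  Equil       0.01043       1.737     0.04303       8.556
  solve Keq expr → x = 0.004399; check Q = 3.606
Then add 0.01339 M of J.
Step 2:
                    J           X           E           G
  Initial     0.02382       1.737     0.04303       8.556
  Change     -0.00844    -0.00422     0.01266     0.00422
  Equil       0.01538       1.732     0.05569       8.561
  solve Keq expr → x = 0.00422; check Q = 3.606
Then remove 0.003192 M of J.
Step 3:
                    J           X           E           G
  Initial     0.01219       1.732     0.05569       8.561
  Change     0.001976  9.8783e-04   -0.002963 -9.8783e-04
  Equil       0.01417       1.733     0.05272        8.56
  solve Keq expr → x = -9.8783e-04; check Q = 3.606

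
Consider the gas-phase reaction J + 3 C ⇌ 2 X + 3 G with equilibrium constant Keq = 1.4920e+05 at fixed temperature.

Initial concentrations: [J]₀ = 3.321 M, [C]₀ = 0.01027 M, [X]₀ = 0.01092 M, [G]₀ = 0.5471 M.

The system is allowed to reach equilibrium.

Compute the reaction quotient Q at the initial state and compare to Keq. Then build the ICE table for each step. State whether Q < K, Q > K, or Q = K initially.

Q₀ = 5.428 vs Keq = 1.4920e+05 ⇒ Q<K, forward
Step 1:
                  J         C         X         G
  Initial     3.321   0.01027   0.01092    0.5471
  Change  -0.003265 -0.009796  0.006531  0.009796
  Equil       3.318 4.7364e-04   0.01745    0.5569
  solve Keq expr → x = 0.003265; check Q = 1.4920e+05

Q₀ = 5.428; Q < K (proceeds forward)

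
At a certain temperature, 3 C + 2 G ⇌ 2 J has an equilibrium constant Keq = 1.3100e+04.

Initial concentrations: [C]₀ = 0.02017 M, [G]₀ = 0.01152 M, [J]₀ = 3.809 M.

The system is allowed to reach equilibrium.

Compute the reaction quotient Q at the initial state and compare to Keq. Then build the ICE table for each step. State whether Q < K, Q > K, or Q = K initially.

Q₀ = 1.3323e+10; Q > K (proceeds reverse)

Q₀ = 1.3323e+10 vs Keq = 1.3100e+04 ⇒ Q>K, reverse
Step 1:
                    C           G           J
  Initial     0.02017     0.01152       3.809
  Change       0.2766      0.1844     -0.1844
  Equil        0.2967      0.1959       3.625
  solve Keq expr → x = -0.09219; check Q = 1.3100e+04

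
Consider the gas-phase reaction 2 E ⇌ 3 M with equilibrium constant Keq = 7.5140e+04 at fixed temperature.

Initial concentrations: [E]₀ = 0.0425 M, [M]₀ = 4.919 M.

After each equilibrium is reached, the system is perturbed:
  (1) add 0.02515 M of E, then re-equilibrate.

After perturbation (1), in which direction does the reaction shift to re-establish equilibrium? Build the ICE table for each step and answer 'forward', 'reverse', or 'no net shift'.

Q₀ = 6.5895e+04 vs Keq = 7.5140e+04 ⇒ Q<K, forward
Step 1:
                    E           M
  I            0.0425       4.919
  C         -0.002652    0.003978
  E           0.03985       4.923
  solve Keq expr → x = 0.001326; check Q = 7.5140e+04
Then add 0.02515 M of E.
Step 2:
                    E           M
  I             0.065       4.923
  C           -0.0247     0.03705
  E            0.0403        4.96
  solve Keq expr → x = 0.01235; check Q = 7.5140e+04

Direction: forward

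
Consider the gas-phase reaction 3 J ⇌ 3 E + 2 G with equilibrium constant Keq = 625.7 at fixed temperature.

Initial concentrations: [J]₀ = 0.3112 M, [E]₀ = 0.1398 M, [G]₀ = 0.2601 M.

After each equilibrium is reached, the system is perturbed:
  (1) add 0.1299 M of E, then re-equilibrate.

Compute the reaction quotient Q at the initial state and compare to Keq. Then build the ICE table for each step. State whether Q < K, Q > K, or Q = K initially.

Q₀ = 0.006133; Q < K (proceeds forward)

Q₀ = 0.006133 vs Keq = 625.7 ⇒ Q<K, forward
Step 1:
                   J          E          G
  Initial     0.3112     0.1398     0.2601
  Change     -0.2823     0.2823     0.1882
  Equil      0.02891     0.4221     0.4483
  solve Keq expr → x = 0.0941; check Q = 625.7
Then add 0.1299 M of E.
Step 2:
                   J          E          G
  Initial    0.02891      0.552     0.4483
  Change    0.008047  -0.008047  -0.005365
  Equil      0.03695     0.5439     0.4429
  solve Keq expr → x = -0.002682; check Q = 625.7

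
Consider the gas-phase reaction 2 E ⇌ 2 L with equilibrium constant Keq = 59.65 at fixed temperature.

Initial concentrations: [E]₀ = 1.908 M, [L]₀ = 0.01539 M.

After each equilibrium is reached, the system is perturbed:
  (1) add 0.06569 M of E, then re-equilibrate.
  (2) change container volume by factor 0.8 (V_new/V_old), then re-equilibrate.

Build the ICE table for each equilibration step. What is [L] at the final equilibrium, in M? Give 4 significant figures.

Q₀ = 6.5061e-05 vs Keq = 59.65 ⇒ Q<K, forward
Step 1:
                    E           L
  Initial       1.908     0.01539
  Change       -1.688       1.688
  Equil        0.2205       1.703
  solve Keq expr → x = 0.8438; check Q = 59.65
Then add 0.06569 M of E.
Step 2:
                    E           L
  Initial      0.2862       1.703
  Change     -0.05816     0.05816
  Equil         0.228       1.761
  solve Keq expr → x = 0.02908; check Q = 59.65
Then change container volume by factor 0.8 (V_new/V_old).
Step 3:
                    E           L
  Initial       0.285       2.201
  Change            0           0
  Equil         0.285       2.201
  solve Keq expr → x = 0; check Q = 59.65

[L]_eq = 2.201 M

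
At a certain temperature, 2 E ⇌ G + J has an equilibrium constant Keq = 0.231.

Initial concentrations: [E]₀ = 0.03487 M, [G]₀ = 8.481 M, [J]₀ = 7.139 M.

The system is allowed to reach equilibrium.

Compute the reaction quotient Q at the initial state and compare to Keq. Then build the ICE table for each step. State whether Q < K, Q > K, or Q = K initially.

Q₀ = 4.9794e+04; Q > K (proceeds reverse)

Q₀ = 4.9794e+04 vs Keq = 0.231 ⇒ Q>K, reverse
Step 1:
                  E         G         J
  init      0.03487     8.481     7.139
  Δ           7.887    -3.944    -3.944
  eq          7.922     4.537     3.195
  solve Keq expr → x = -3.944; check Q = 0.231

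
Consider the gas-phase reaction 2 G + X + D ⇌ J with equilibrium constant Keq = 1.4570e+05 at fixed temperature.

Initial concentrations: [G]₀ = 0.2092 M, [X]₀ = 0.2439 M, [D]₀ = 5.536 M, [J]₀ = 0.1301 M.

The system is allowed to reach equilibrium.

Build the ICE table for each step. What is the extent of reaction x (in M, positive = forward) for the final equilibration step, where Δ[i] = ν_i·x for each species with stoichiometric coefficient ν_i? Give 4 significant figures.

x = 0.1039 M

Q₀ = 2.202 vs Keq = 1.4570e+05 ⇒ Q<K, forward
Step 1:
                   G          X          D          J
  Initial     0.2092     0.2439      5.536     0.1301
  Change     -0.2077    -0.1039    -0.1039     0.1039
  Equil     0.001453       0.14      5.432      0.234
  solve Keq expr → x = 0.1039; check Q = 1.4570e+05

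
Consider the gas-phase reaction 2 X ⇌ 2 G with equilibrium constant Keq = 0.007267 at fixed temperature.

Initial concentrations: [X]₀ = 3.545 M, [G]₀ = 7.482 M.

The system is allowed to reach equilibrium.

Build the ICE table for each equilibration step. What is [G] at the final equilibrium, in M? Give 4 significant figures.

[G]_eq = 0.8662 M

Q₀ = 4.455 vs Keq = 0.007267 ⇒ Q>K, reverse
Step 1:
                  X         G
  I           3.545     7.482
  C           6.616    -6.616
  E           10.16    0.8662
  solve Keq expr → x = -3.308; check Q = 0.007267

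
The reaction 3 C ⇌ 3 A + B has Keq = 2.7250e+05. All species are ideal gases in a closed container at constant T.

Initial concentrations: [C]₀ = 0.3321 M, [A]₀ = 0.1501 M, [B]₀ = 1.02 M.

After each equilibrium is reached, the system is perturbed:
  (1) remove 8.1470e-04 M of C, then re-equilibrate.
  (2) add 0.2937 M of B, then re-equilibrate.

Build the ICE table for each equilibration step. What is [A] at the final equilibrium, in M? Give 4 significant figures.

Q₀ = 0.09417 vs Keq = 2.7250e+05 ⇒ Q<K, forward
Step 1:
                    C           A           B
  I            0.3321      0.1501        1.02
  C           -0.3245      0.3245      0.1082
  E           0.00762      0.4746       1.128
  solve Keq expr → x = 0.1082; check Q = 2.7250e+05
Then remove 8.1470e-04 M of C.
Step 2:
                    C           A           B
  I          0.006806      0.4746       1.128
  C        8.0123e-04 -8.0123e-04 -2.6708e-04
  E          0.007607      0.4738       1.128
  solve Keq expr → x = -2.6708e-04; check Q = 2.7250e+05
Then add 0.2937 M of B.
Step 3:
                    C           A           B
  I          0.007607      0.4738       1.422
  C        5.9927e-04 -5.9927e-04 -1.9976e-04
  E          0.008206      0.4732       1.421
  solve Keq expr → x = -1.9976e-04; check Q = 2.7250e+05

[A]_eq = 0.4732 M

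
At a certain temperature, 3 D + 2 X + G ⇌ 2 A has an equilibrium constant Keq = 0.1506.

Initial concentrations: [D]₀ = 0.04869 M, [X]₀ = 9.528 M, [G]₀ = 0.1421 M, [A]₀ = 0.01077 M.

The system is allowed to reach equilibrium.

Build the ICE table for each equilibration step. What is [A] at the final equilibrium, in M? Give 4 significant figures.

[A]_eq = 0.01324 M

Q₀ = 0.0779 vs Keq = 0.1506 ⇒ Q<K, forward
Step 1:
                   D          X          G          A
  I          0.04869      9.528     0.1421    0.01077
  C        -0.003703  -0.002468  -0.001234   0.002468
  E          0.04499      9.526     0.1409    0.01324
  solve Keq expr → x = 0.001234; check Q = 0.1506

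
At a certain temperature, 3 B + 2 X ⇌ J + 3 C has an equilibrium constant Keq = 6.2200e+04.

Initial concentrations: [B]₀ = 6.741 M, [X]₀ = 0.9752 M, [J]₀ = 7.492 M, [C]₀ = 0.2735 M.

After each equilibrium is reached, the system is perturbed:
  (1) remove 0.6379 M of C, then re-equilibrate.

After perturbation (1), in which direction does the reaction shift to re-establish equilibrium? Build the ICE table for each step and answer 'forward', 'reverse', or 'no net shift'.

Direction: forward

Q₀ = 5.2615e-04 vs Keq = 6.2200e+04 ⇒ Q<K, forward
Step 1:
                   B          X          J          C
  Initial      6.741     0.9752      7.492     0.2735
  Change       -1.46    -0.9731     0.4865       1.46
  Equil        5.281   0.002129      7.979      1.733
  solve Keq expr → x = 0.4865; check Q = 6.2200e+04
Then remove 0.6379 M of C.
Step 2:
                   B          X          J          C
  Initial      5.281   0.002129      7.979      1.095
  Change   -0.001585  -0.001057 5.2834e-04   0.001585
  Equil         5.28   0.001072      7.979      1.097
  solve Keq expr → x = 5.2834e-04; check Q = 6.2200e+04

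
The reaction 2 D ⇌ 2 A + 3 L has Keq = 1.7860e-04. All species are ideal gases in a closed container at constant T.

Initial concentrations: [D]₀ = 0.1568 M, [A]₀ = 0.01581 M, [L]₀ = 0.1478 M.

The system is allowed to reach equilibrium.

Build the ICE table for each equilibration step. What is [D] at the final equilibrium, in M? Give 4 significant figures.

Q₀ = 3.2824e-05 vs Keq = 1.7860e-04 ⇒ Q<K, forward
Step 1:
                   D          A          L
  I           0.1568    0.01581     0.1478
  C         -0.01254    0.01254    0.01881
  E           0.1443    0.02835     0.1666
  solve Keq expr → x = 0.00627; check Q = 1.7860e-04

[D]_eq = 0.1443 M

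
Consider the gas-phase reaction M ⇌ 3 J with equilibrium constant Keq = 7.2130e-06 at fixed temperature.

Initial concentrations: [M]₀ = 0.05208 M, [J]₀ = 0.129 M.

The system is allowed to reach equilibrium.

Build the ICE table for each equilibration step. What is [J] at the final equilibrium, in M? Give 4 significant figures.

Q₀ = 0.04122 vs Keq = 7.2130e-06 ⇒ Q>K, reverse
Step 1:
                   M          J
  I          0.05208      0.129
  C          0.04009    -0.1203
  E          0.09217   0.008728
  solve Keq expr → x = -0.04009; check Q = 7.2130e-06

[J]_eq = 0.008728 M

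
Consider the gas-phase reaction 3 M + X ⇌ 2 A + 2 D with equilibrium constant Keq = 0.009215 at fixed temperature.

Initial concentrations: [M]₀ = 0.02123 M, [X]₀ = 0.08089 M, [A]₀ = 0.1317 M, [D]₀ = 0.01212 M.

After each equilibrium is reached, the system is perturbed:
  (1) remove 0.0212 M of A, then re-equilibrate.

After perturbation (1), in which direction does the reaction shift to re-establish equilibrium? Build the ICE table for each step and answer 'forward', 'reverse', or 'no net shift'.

Q₀ = 3.292 vs Keq = 0.009215 ⇒ Q>K, reverse
Step 1:
                    M           X           A           D
  init        0.02123     0.08089      0.1317     0.01212
  Δ           0.01571    0.005235    -0.01047    -0.01047
  eq          0.03694     0.08613      0.1212     0.00165
  solve Keq expr → x = -0.005235; check Q = 0.009215
Then remove 0.0212 M of A.
Step 2:
                    M           X           A           D
  init        0.03694     0.08613         0.1     0.00165
  Δ       -4.5734e-04 -1.5245e-04  3.0490e-04  3.0490e-04
  eq          0.03648     0.08597      0.1003    0.001954
  solve Keq expr → x = 1.5245e-04; check Q = 0.009215

Direction: forward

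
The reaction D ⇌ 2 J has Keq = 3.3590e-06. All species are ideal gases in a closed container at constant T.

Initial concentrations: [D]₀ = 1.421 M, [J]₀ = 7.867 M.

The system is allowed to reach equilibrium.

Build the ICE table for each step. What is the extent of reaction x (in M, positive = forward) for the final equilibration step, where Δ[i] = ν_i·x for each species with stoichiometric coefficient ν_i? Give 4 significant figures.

x = -3.931 M

Q₀ = 43.55 vs Keq = 3.3590e-06 ⇒ Q>K, reverse
Step 1:
                    D           J
  init          1.421       7.867
  Δ             3.931      -7.863
  eq            5.352     0.00424
  solve Keq expr → x = -3.931; check Q = 3.3590e-06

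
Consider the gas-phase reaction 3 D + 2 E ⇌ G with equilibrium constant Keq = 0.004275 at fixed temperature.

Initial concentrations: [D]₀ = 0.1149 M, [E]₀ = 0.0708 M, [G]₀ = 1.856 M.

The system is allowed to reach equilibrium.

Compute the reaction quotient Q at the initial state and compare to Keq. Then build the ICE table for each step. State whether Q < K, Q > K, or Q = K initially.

Q₀ = 2.4409e+05; Q > K (proceeds reverse)

Q₀ = 2.4409e+05 vs Keq = 0.004275 ⇒ Q>K, reverse
Step 1:
                   D          E          G
  init        0.1149     0.0708      1.856
  Δ            3.222      2.148     -1.074
  eq           3.337      2.219      0.782
  solve Keq expr → x = -1.074; check Q = 0.004275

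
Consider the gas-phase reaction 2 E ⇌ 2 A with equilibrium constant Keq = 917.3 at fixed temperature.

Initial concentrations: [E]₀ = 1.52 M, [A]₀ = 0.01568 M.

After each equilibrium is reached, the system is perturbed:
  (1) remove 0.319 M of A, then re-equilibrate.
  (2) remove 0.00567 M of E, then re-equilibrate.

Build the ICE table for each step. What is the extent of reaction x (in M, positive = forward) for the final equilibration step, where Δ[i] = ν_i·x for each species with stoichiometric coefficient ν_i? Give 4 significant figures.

Q₀ = 1.0642e-04 vs Keq = 917.3 ⇒ Q<K, forward
Step 1:
                   E          A
  I             1.52    0.01568
  C           -1.471      1.471
  E          0.04908      1.487
  solve Keq expr → x = 0.7355; check Q = 917.3
Then remove 0.319 M of A.
Step 2:
                   E          A
  I          0.04908      1.168
  C          -0.0102     0.0102
  E          0.03889      1.178
  solve Keq expr → x = 0.005098; check Q = 917.3
Then remove 0.00567 M of E.
Step 3:
                   E          A
  I          0.03322      1.178
  C         0.005489  -0.005489
  E          0.03871      1.172
  solve Keq expr → x = -0.002744; check Q = 917.3

x = -0.002744 M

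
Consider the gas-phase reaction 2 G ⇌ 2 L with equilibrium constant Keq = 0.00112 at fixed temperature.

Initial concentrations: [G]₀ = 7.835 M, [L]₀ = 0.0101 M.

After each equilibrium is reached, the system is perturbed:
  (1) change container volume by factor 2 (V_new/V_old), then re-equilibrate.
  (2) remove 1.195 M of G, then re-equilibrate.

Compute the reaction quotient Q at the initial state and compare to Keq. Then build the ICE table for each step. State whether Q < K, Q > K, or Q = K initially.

Q₀ = 1.6617e-06 vs Keq = 0.00112 ⇒ Q<K, forward
Step 1:
                   G          L
  init         7.835     0.0101
  Δ          -0.2439     0.2439
  eq           7.591      0.254
  solve Keq expr → x = 0.122; check Q = 0.00112
Then change container volume by factor 2 (V_new/V_old).
Step 2:
                   G          L
  init         3.796      0.127
  Δ                0          0
  eq           3.796      0.127
  solve Keq expr → x = 0; check Q = 0.00112
Then remove 1.195 M of G.
Step 3:
                   G          L
  init         2.601      0.127
  Δ           0.0387    -0.0387
  eq           2.639    0.08833
  solve Keq expr → x = -0.01935; check Q = 0.00112

Q₀ = 1.6617e-06; Q < K (proceeds forward)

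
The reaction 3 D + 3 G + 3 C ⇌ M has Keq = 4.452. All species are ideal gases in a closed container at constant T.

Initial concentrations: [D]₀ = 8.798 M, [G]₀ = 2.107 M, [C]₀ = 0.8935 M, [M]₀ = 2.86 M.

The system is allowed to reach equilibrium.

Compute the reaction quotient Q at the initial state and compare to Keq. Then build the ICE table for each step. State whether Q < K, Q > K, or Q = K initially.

Q₀ = 6.2941e-04 vs Keq = 4.452 ⇒ Q<K, forward
Step 1:
                    D           G           C           M
  I             8.798       2.107      0.8935        2.86
  C           -0.8078     -0.8078     -0.8078      0.2693
  E              7.99       1.299     0.08565       3.129
  solve Keq expr → x = 0.2693; check Q = 4.452

Q₀ = 6.2941e-04; Q < K (proceeds forward)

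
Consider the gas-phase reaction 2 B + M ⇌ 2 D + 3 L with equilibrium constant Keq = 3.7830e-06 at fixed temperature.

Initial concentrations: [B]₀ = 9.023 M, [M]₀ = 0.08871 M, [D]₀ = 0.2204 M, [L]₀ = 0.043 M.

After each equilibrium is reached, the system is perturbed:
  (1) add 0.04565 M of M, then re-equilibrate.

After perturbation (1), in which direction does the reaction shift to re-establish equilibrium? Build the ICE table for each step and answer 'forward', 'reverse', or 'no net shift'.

Q₀ = 5.3475e-07 vs Keq = 3.7830e-06 ⇒ Q<K, forward
Step 1:
                    B           M           D           L
  Initial       9.023     0.08871      0.2204       0.043
  Change     -0.02093    -0.01047     0.02093      0.0314
  Equil         9.002     0.07824      0.2413      0.0744
  solve Keq expr → x = 0.01047; check Q = 3.7830e-06
Then add 0.04565 M of M.
Step 2:
                    B           M           D           L
  Initial       9.002      0.1239      0.2413      0.0744
  Change    -0.006636   -0.003318    0.006636    0.009955
  Equil         8.995      0.1206       0.248     0.08436
  solve Keq expr → x = 0.003318; check Q = 3.7830e-06

Direction: forward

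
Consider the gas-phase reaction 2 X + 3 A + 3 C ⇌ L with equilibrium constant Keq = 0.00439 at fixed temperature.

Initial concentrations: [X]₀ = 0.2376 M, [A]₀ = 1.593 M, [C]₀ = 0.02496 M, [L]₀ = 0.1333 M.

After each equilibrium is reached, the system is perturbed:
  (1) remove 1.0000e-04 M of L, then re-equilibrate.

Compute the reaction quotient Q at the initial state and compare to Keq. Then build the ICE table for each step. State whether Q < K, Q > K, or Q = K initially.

Q₀ = 3.7563e+04; Q > K (proceeds reverse)

Q₀ = 3.7563e+04 vs Keq = 0.00439 ⇒ Q>K, reverse
Step 1:
                    X           A           C           L
  Initial      0.2376       1.593     0.02496      0.1333
  Change       0.2653      0.3979      0.3979     -0.1326
  Equil        0.5029       1.991      0.4229  6.6248e-04
  solve Keq expr → x = -0.1326; check Q = 0.00439
Then remove 1.0000e-04 M of L.
Step 2:
                    X           A           C           L
  Initial      0.5029       1.991      0.4229  5.6248e-04
  Change  -1.9563e-04 -2.9345e-04 -2.9345e-04  9.7815e-05
  Equil        0.5027       1.991      0.4226  6.6029e-04
  solve Keq expr → x = 9.7815e-05; check Q = 0.00439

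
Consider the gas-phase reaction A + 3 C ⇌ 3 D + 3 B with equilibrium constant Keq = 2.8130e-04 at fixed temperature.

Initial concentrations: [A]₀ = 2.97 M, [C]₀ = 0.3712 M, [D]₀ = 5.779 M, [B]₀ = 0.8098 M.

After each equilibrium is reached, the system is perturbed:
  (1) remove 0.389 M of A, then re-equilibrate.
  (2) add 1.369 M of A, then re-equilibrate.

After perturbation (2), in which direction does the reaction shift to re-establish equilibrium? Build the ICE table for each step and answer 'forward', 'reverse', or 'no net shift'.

Q₀ = 674.7 vs Keq = 2.8130e-04 ⇒ Q>K, reverse
Step 1:
                  A         C         D         B
  init         2.97    0.3712     5.779    0.8098
  Δ          0.2624    0.7873   -0.7873   -0.7873
  eq          3.232     1.159     4.992   0.02248
  solve Keq expr → x = -0.2624; check Q = 2.8130e-04
Then remove 0.389 M of A.
Step 2:
                  A         C         D         B
  init        2.843     1.159     4.992   0.02248
  Δ       3.0631e-04 9.1894e-04 -9.1894e-04 -9.1894e-04
  eq          2.844     1.159     4.991   0.02157
  solve Keq expr → x = -3.0631e-04; check Q = 2.8130e-04
Then add 1.369 M of A.
Step 3:
                  A         C         D         B
  init        4.213     1.159     4.991   0.02157
  Δ       -9.7993e-04  -0.00294   0.00294   0.00294
  eq          4.212     1.156     4.994   0.02451
  solve Keq expr → x = 9.7993e-04; check Q = 2.8130e-04

Direction: forward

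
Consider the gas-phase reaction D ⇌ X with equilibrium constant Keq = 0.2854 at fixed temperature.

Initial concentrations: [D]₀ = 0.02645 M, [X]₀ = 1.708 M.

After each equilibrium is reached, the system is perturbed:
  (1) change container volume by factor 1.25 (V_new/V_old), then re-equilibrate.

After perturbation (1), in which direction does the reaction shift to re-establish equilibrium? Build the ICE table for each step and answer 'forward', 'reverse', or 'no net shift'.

Direction: no net shift

Q₀ = 64.57 vs Keq = 0.2854 ⇒ Q>K, reverse
Step 1:
                  D         X
  init      0.02645     1.708
  Δ           1.323    -1.323
  eq          1.349    0.3851
  solve Keq expr → x = -1.323; check Q = 0.2854
Then change container volume by factor 1.25 (V_new/V_old).
Step 2:
                  D         X
  init        1.079    0.3081
  Δ               0         0
  eq          1.079    0.3081
  solve Keq expr → x = 0; check Q = 0.2854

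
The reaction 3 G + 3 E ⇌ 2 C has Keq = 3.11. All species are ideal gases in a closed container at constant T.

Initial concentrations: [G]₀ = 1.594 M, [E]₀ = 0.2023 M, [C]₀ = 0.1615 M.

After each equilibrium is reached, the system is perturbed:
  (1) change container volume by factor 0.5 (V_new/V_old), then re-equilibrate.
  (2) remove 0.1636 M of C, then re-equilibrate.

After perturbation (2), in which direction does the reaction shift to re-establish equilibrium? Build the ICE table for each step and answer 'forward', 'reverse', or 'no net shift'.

Q₀ = 0.7778 vs Keq = 3.11 ⇒ Q<K, forward
Step 1:
                  G         E         C
  I           1.594    0.2023    0.1615
  C        -0.05221  -0.05221   0.03481
  E           1.542    0.1501    0.1963
  solve Keq expr → x = 0.0174; check Q = 3.11
Then change container volume by factor 0.5 (V_new/V_old).
Step 2:
                  G         E         C
  I           3.084    0.3002    0.3926
  C         -0.1538   -0.1538    0.1025
  E            2.93    0.1464    0.4952
  solve Keq expr → x = 0.05127; check Q = 3.11
Then remove 0.1636 M of C.
Step 3:
                  G         E         C
  I            2.93    0.1464    0.3316
  C        -0.02888  -0.02888   0.01926
  E           2.901    0.1175    0.3508
  solve Keq expr → x = 0.009628; check Q = 3.11

Direction: forward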